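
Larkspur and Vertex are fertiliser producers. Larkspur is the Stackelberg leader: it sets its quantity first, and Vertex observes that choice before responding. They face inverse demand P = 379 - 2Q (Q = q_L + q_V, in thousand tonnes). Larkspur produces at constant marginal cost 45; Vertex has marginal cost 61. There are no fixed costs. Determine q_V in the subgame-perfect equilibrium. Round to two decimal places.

The follower Vertex best-responds to any q_L: π_V = (379 - 2Q)q_V - 61q_V.
Follower FOC: 318 - 2q_L - 4q_V = 0, so q_V(q_L) = (318 - 2q_L)/4.
The leader anticipates this reaction. Substituting into P = 379 - 2Q gives P = 220 - q_L, so π_L = (220 - q_L)q_L - 45q_L.
Leader FOC: 175 - 2q_L = 0, so q_L = 175/2.
Then q_V = (318 - 2·(175/2))/4 = 143/4.

35.75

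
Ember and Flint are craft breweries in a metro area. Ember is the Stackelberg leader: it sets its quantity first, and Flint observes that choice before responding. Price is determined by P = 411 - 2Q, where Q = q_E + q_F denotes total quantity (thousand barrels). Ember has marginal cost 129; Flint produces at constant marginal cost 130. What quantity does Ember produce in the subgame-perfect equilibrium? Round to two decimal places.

70.75

Solve by backward induction. Given q_E, the follower Flint maximises π_F = (411 - 2q_E - 2q_F)q_F - 130q_F.
Setting the follower's marginal profit to zero, 281 - 2q_E - 4q_F = 0, i.e. q_F = (281 - 2q_E)/4.
The leader anticipates this reaction. Substituting into P = 411 - 2Q gives P = 541/2 - q_E, so π_E = (541/2 - q_E)q_E - 129q_E.
The leader's first-order condition 283/2 - 2q_E = 0 yields q_E = 283/4.
Then q_F = (281 - 2·(283/4))/4 = 279/8.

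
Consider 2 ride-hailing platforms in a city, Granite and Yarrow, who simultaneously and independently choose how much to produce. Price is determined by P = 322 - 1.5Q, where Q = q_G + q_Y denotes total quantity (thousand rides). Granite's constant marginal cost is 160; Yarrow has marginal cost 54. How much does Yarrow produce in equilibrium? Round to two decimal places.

83.11

Granite's profit: π_G = (322 - 1.5Q)q_G - (160q_G). Setting ∂π_G/∂q_G = 0: 162 - 3q_G - (3/2)(q_Y) = 0.
Yarrow's profit: π_Y = (322 - 1.5Q)q_Y - (54q_Y). Setting ∂π_Y/∂q_Y = 0: 268 - 3q_Y - (3/2)(q_G) = 0.
Best responses: q_G = (162 - (3/2)q_Y)/3, q_Y = (268 - (3/2)q_G)/3.
Substituting one into the other gives q_G = 112/9 and q_Y = 748/9.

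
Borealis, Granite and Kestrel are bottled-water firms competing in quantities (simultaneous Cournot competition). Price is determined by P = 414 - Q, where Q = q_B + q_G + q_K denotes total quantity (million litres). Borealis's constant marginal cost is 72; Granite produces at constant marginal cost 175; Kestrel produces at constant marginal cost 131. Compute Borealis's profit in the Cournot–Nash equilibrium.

Borealis's profit: π_B = (414 - Q)q_B - (72q_B). Setting ∂π_B/∂q_B = 0: 342 - 2q_B - (q_G + q_K) = 0.
Granite's first-order condition: 239 - 2q_G - (q_B + q_K) = 0.
Kestrel's profit: π_K = (414 - Q)q_K - (131q_K). Setting ∂π_K/∂q_K = 0: 283 - 2q_K - (q_B + q_G) = 0.
Adding the 3 first-order conditions: 864 − 4Q = 0, so Q = 216.
Back-substituting: q_B = (342 − 216) = 126, q_G = (239 − 216) = 23, q_K = (283 − 216) = 67.
Price P = 414 - 216 = 198.
Borealis's profit: (198 - 72)·126 = 15876.

15876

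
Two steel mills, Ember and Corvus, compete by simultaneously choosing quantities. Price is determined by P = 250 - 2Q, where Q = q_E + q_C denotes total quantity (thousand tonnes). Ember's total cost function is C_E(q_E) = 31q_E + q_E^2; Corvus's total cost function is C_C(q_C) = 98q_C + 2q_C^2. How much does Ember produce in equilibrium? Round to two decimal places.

Ember's profit: π_E = (250 - 2Q)q_E - (31q_E + q_E²). Setting ∂π_E/∂q_E = 0: 219 - 6q_E - 2(q_C) = 0.
Corvus's first-order condition: 152 - 8q_C - 2(q_E) = 0.
Best responses: q_E = (219 - 2q_C)/6, q_C = (152 - 2q_E)/8.
Substituting one into the other gives q_E = 362/11 and q_C = 237/22.

32.91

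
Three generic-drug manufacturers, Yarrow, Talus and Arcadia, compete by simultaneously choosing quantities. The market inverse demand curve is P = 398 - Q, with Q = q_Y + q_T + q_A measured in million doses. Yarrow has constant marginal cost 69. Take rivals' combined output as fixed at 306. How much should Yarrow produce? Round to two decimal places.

11.50

With rivals' combined output fixed at 306, Yarrow's profit is π_Y = (398 - 306 - q_Y)q_Y - (69q_Y) = (92 - q_Y)q_Y - (69q_Y).
∂π_Y/∂q_Y = 23 - 2q_Y = 0, so q_Y = 23/2.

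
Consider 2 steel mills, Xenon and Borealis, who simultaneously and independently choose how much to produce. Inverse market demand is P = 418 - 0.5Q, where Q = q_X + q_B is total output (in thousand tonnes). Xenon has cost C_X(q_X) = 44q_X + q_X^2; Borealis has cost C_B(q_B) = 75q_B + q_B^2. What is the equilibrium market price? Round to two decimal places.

Xenon's profit: π_X = (418 - 0.5Q)q_X - (44q_X + q_X²). Setting ∂π_X/∂q_X = 0: 374 - 3q_X - (1/2)(q_B) = 0.
Borealis's profit: π_B = (418 - 0.5Q)q_B - (75q_B + q_B²). Setting ∂π_B/∂q_B = 0: 343 - 3q_B - (1/2)(q_X) = 0.
Rearranging gives the reaction functions q_X = (374 - (1/2)q_B)/3 and q_B = (343 - (1/2)q_X)/3.
Solving the pair: q_X = 108.6286, q_B = 96.2286.
Total output Q = 1434/7, so price P = 418 - (1/2)·(1434/7) = 315.5714.

315.57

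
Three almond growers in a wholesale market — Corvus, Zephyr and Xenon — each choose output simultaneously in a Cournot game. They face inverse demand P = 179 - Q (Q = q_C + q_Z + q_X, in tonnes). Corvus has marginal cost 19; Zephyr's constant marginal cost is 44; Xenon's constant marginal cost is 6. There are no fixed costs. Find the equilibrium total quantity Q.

117

Corvus's profit: π_C = (179 - Q)q_C - (19q_C). Setting ∂π_C/∂q_C = 0: 160 - 2q_C - (q_Z + q_X) = 0.
Zephyr's profit: π_Z = (179 - Q)q_Z - (44q_Z). Setting ∂π_Z/∂q_Z = 0: 135 - 2q_Z - (q_C + q_X) = 0.
Xenon's first-order condition: 173 - 2q_X - (q_C + q_Z) = 0.
Summing all 3 equations gives 468 − 4Q = 0, hence Q = 117.
Back-substituting: q_C = (160 − 117) = 43, q_Z = (135 − 117) = 18, q_X = (173 − 117) = 56.
Total output Q = 43 + 18 + 56 = 117.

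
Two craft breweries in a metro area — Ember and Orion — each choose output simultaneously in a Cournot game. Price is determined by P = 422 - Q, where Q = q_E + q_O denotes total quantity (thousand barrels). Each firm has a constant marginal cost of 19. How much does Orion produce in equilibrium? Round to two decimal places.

A representative firm's profit is π_i = q_i(422 - Q) - 19q_i.
First-order condition (treating rivals' output as given): 403 - 2q_i - q_j = 0.
By symmetry each firm produces the same amount; substituting q_j = q_i yields q_i = 403/3.

134.33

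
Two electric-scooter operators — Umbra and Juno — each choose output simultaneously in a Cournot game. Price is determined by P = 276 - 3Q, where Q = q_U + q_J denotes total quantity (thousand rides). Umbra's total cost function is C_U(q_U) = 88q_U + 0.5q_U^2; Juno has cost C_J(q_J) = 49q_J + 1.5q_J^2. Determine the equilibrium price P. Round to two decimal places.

Umbra's profit: π_U = (276 - 3Q)q_U - (88q_U + (1/2)q_U²). Setting ∂π_U/∂q_U = 0: 188 - 7q_U - 3(q_J) = 0.
Juno's profit: π_J = (276 - 3Q)q_J - (49q_J + (3/2)q_J²). Setting ∂π_J/∂q_J = 0: 227 - 9q_J - 3(q_U) = 0.
Rearranging gives the reaction functions q_U = (188 - 3q_J)/7 and q_J = (227 - 3q_U)/9.
Solving the pair: q_U = 337/18, q_J = 1025/54.
Total output Q = 1018/27, so price P = 276 - 3·(1018/27) = 1466/9.

162.89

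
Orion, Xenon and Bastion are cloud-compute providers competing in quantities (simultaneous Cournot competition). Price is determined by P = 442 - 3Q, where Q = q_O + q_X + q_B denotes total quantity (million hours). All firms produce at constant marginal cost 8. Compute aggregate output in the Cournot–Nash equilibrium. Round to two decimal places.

Each firm earns π_i = (442 - 3Q)q_i - 8q_i.
First-order condition (treating rivals' output as given): 434 - 6q_i - 3·Σ_{j≠i} q_j = 0.
With identical firms every q_j equals q_i, so Σ_{j≠i} q_j = 2q_i and 434 = 12q_i, giving q_i = 217/6.
Total output Q = 217/6 + 217/6 + 217/6 = 217/2.

108.50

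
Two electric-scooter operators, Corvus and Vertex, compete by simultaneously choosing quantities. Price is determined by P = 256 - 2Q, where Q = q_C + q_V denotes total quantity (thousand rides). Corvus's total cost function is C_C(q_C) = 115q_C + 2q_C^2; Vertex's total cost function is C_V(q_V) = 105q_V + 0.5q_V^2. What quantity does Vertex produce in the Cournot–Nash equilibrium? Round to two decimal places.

Corvus's profit: π_C = (256 - 2Q)q_C - (115q_C + 2q_C²). Setting ∂π_C/∂q_C = 0: 141 - 8q_C - 2(q_V) = 0.
Vertex's first-order condition: 151 - 5q_V - 2(q_C) = 0.
So q_C = (141 - 2q_V)/8 and q_V = (151 - 2q_C)/5.
Substituting one into the other gives q_C = 403/36 and q_V = 463/18.

25.72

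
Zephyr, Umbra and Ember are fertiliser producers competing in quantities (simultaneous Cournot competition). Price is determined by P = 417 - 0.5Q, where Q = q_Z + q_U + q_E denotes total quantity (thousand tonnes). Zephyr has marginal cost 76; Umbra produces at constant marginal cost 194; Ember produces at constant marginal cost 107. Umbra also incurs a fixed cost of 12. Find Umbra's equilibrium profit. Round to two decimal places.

28.50

Zephyr's profit: π_Z = (417 - 0.5Q)q_Z - (76q_Z). Setting ∂π_Z/∂q_Z = 0: 341 - q_Z - (1/2)(q_U + q_E) = 0.
Umbra's profit: π_U = (417 - 0.5Q)q_U - (194q_U). Setting ∂π_U/∂q_U = 0: 223 - q_U - (1/2)(q_Z + q_E) = 0.
Ember's first-order condition: 310 - q_E - (1/2)(q_Z + q_U) = 0.
Adding the 3 first-order conditions: 874 − 2Q = 0, so Q = 437.
Back-substituting: q_Z = (341 − 437/2)/(1/2) = 245, q_U = (223 − 437/2)/(1/2) = 9, q_E = (310 − 437/2)/(1/2) = 183.
Price P = 417 - (1/2)·437 = 397/2.
Umbra's profit: (397/2 - 194)·9 - 12 = 57/2.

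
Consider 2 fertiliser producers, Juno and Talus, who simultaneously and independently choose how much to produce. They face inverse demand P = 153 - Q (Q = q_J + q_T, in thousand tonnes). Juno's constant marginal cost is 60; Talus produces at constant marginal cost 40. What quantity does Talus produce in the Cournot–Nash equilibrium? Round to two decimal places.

44.33

Juno's profit: π_J = (153 - Q)q_J - (60q_J). Setting ∂π_J/∂q_J = 0: 93 - 2q_J - (q_T) = 0.
Talus's profit: π_T = (153 - Q)q_T - (40q_T). Setting ∂π_T/∂q_T = 0: 113 - 2q_T - (q_J) = 0.
Rearranging gives the reaction functions q_J = (93 - q_T)/2 and q_T = (113 - q_J)/2.
Substituting one into the other gives q_J = 73/3 and q_T = 133/3.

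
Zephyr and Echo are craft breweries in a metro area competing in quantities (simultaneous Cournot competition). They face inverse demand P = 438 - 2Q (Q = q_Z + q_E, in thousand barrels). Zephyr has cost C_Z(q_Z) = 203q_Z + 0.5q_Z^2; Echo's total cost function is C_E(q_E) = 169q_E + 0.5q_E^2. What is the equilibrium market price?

Zephyr's profit: π_Z = (438 - 2Q)q_Z - (203q_Z + (1/2)q_Z²). Setting ∂π_Z/∂q_Z = 0: 235 - 5q_Z - 2(q_E) = 0.
Echo's profit: π_E = (438 - 2Q)q_E - (169q_E + (1/2)q_E²). Setting ∂π_E/∂q_E = 0: 269 - 5q_E - 2(q_Z) = 0.
So q_Z = (235 - 2q_E)/5 and q_E = (269 - 2q_Z)/5.
Solving the pair: q_Z = 91/3, q_E = 125/3.
Total output Q = 72, so price P = 438 - 2·72 = 294.

294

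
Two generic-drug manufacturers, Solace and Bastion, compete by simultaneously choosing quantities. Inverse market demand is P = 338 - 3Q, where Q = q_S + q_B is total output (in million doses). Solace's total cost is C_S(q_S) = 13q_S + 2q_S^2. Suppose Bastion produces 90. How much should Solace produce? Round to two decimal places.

5.50

With the rival's output fixed at 90, Solace's profit is π_S = (338 - 3·90 - 3q_S)q_S - (13q_S + 2q_S²) = (68 - 3q_S)q_S - (13q_S + 2q_S²).
∂π_S/∂q_S = 55 - 10q_S = 0, so q_S = 11/2.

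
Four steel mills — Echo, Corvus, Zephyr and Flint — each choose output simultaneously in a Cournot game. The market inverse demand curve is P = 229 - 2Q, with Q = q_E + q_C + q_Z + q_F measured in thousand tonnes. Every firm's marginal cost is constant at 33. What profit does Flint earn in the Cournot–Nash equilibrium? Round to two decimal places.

Each firm earns π_i = (229 - 2Q)q_i - 33q_i.
Setting ∂π_i/∂q_i = 0 with rivals' quantities fixed: 196 - 4q_i - 2·Σ_{j≠i} q_j = 0.
With identical firms every q_j equals q_i, so Σ_{j≠i} q_j = 3q_i and 196 = 10q_i, giving q_i = 98/5.
Price P = 229 - 2·(392/5) = 361/5.
Flint's profit: (361/5 - 33)·(98/5) = 768.3200.

768.32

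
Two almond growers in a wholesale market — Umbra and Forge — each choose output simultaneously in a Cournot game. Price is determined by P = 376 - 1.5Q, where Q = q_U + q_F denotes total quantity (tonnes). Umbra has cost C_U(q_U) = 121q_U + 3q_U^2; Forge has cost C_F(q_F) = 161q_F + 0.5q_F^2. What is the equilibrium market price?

276

Umbra's profit: π_U = (376 - 1.5Q)q_U - (121q_U + 3q_U²). Setting ∂π_U/∂q_U = 0: 255 - 9q_U - (3/2)(q_F) = 0.
Forge's profit: π_F = (376 - 1.5Q)q_F - (161q_F + (1/2)q_F²). Setting ∂π_F/∂q_F = 0: 215 - 4q_F - (3/2)(q_U) = 0.
Rearranging gives the reaction functions q_U = (255 - (3/2)q_F)/9 and q_F = (215 - (3/2)q_U)/4.
Solving the pair: q_U = 62/3, q_F = 46.
Total output Q = 200/3, so price P = 376 - (3/2)·(200/3) = 276.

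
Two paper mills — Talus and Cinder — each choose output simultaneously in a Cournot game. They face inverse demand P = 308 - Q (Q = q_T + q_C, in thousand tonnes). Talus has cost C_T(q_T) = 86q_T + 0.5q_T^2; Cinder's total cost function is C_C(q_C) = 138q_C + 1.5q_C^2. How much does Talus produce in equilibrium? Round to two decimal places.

67.14

Talus's profit: π_T = (308 - Q)q_T - (86q_T + (1/2)q_T²). Setting ∂π_T/∂q_T = 0: 222 - 3q_T - (q_C) = 0.
Cinder's first-order condition: 170 - 5q_C - (q_T) = 0.
Rearranging gives the reaction functions q_T = (222 - q_C)/3 and q_C = (170 - q_T)/5.
Substituting one into the other gives q_T = 470/7 and q_C = 144/7.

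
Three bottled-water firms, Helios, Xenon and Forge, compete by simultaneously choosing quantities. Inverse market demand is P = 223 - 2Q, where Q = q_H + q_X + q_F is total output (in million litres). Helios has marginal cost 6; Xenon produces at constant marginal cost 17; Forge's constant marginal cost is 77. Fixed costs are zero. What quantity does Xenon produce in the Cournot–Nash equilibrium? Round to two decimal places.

Helios's profit: π_H = (223 - 2Q)q_H - (6q_H). Setting ∂π_H/∂q_H = 0: 217 - 4q_H - 2(q_X + q_F) = 0.
Xenon's profit: π_X = (223 - 2Q)q_X - (17q_X). Setting ∂π_X/∂q_X = 0: 206 - 4q_X - 2(q_H + q_F) = 0.
Forge's profit: π_F = (223 - 2Q)q_F - (77q_F). Setting ∂π_F/∂q_F = 0: 146 - 4q_F - 2(q_H + q_X) = 0.
Summing all 3 equations gives 569 − 8Q = 0, hence Q = 569/8.
Back-substituting: q_H = (217 − 569/4)/2 = 299/8, q_X = (206 − 569/4)/2 = 255/8, q_F = (146 − 569/4)/2 = 15/8.

31.88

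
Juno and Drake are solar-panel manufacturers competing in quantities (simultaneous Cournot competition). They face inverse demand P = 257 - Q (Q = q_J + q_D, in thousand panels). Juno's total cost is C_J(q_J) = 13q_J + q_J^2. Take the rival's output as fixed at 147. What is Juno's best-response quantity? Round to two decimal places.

24.25

With the rival's output fixed at 147, Juno's profit is π_J = (257 - 147 - q_J)q_J - (13q_J + q_J²) = (110 - q_J)q_J - (13q_J + q_J²).
∂π_J/∂q_J = 97 - 4q_J = 0, so q_J = 97/4.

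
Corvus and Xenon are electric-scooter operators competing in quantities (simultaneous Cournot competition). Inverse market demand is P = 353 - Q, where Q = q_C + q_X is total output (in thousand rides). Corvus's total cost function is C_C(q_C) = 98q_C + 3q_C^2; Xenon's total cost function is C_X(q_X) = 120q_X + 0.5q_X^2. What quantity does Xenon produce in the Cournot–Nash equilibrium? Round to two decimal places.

69.96

Corvus's profit: π_C = (353 - Q)q_C - (98q_C + 3q_C²). Setting ∂π_C/∂q_C = 0: 255 - 8q_C - (q_X) = 0.
Xenon's profit: π_X = (353 - Q)q_X - (120q_X + (1/2)q_X²). Setting ∂π_X/∂q_X = 0: 233 - 3q_X - (q_C) = 0.
Rearranging gives the reaction functions q_C = (255 - q_X)/8 and q_X = (233 - q_C)/3.
Substituting one into the other gives q_C = 532/23 and q_X = 1609/23.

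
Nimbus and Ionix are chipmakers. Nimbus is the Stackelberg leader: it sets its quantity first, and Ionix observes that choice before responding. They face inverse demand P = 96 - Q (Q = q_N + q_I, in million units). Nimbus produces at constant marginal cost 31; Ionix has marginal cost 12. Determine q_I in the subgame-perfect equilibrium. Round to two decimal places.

30.50

The follower Ionix best-responds to any q_N: π_I = (96 - Q)q_I - 12q_I.
Follower FOC: 84 - q_N - 2q_I = 0, so q_I(q_N) = (84 - q_N)/2.
The leader anticipates this reaction. Substituting into P = 96 - Q gives P = 54 - (1/2)q_N, so π_N = (54 - (1/2)q_N)q_N - 31q_N.
The leader's first-order condition 23 - q_N = 0 yields q_N = 23.
Then q_I = (84 - 23)/2 = 61/2.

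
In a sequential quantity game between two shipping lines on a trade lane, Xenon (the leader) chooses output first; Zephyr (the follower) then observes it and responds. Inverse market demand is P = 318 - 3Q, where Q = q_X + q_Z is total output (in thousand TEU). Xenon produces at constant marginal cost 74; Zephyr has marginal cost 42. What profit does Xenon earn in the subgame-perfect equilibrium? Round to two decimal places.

The follower Zephyr best-responds to any q_X: π_Z = (318 - 3Q)q_Z - 42q_Z.
Setting the follower's marginal profit to zero, 276 - 3q_X - 6q_Z = 0, i.e. q_Z = (276 - 3q_X)/6.
The leader anticipates this reaction. Substituting into P = 318 - 3Q gives P = 180 - (3/2)q_X, so π_X = (180 - (3/2)q_X)q_X - 74q_X.
Leader FOC: 106 - 3q_X = 0, so q_X = 106/3.
Then q_Z = (276 - 3·(106/3))/6 = 85/3.
Price P = 318 - 3·(191/3) = 127.
Xenon's profit: (127 - 74)·(106/3) = 1872.6667.

1872.67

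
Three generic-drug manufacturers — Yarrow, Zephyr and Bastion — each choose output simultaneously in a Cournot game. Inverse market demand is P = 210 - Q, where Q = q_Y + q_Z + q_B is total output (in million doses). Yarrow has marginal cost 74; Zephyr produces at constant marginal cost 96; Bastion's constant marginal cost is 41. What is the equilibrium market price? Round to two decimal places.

Yarrow's profit: π_Y = (210 - Q)q_Y - (74q_Y). Setting ∂π_Y/∂q_Y = 0: 136 - 2q_Y - (q_Z + q_B) = 0.
Zephyr's profit: π_Z = (210 - Q)q_Z - (96q_Z). Setting ∂π_Z/∂q_Z = 0: 114 - 2q_Z - (q_Y + q_B) = 0.
Bastion's first-order condition: 169 - 2q_B - (q_Y + q_Z) = 0.
Summing all 3 equations gives 419 − 4Q = 0, hence Q = 419/4.
Back-substituting: q_Y = (136 − 419/4) = 125/4, q_Z = (114 − 419/4) = 37/4, q_B = (169 − 419/4) = 257/4.
Total output Q = 419/4, so price P = 210 - 419/4 = 421/4.

105.25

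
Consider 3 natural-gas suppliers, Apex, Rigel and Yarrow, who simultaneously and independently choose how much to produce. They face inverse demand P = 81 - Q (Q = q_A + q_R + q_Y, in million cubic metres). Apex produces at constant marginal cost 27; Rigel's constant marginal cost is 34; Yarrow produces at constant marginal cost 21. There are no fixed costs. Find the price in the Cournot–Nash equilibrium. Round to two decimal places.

40.75

Apex's profit: π_A = (81 - Q)q_A - (27q_A). Setting ∂π_A/∂q_A = 0: 54 - 2q_A - (q_R + q_Y) = 0.
Rigel's first-order condition: 47 - 2q_R - (q_A + q_Y) = 0.
Yarrow's first-order condition: 60 - 2q_Y - (q_A + q_R) = 0.
Adding the 3 conditions: 161 − 2Q − 2Q = 0, i.e. Q = 161/4.
Back-substituting: q_A = (54 − 161/4) = 55/4, q_R = (47 − 161/4) = 27/4, q_Y = (60 − 161/4) = 79/4.
Total output Q = 161/4, so price P = 81 - 161/4 = 163/4.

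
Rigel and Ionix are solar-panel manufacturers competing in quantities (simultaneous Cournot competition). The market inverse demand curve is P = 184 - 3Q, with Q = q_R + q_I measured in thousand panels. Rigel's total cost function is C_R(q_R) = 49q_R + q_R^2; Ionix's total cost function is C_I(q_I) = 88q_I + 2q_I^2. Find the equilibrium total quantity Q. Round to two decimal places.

Rigel's profit: π_R = (184 - 3Q)q_R - (49q_R + q_R²). Setting ∂π_R/∂q_R = 0: 135 - 8q_R - 3(q_I) = 0.
Ionix's first-order condition: 96 - 10q_I - 3(q_R) = 0.
So q_R = (135 - 3q_I)/8 and q_I = (96 - 3q_R)/10.
Solving the pair: q_R = 1062/71, q_I = 363/71.
Total output Q = 1062/71 + 363/71 = 1425/71.

20.07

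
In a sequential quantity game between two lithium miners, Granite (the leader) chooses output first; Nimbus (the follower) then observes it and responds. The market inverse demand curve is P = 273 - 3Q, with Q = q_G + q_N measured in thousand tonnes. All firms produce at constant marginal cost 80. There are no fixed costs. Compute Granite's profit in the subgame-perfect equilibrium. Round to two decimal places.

Solve by backward induction. Given q_G, the follower Nimbus maximises π_N = (273 - 3q_G - 3q_N)q_N - 80q_N.
Follower FOC: 193 - 3q_G - 6q_N = 0, so q_N(q_G) = (193 - 3q_G)/6.
Granite substitutes q_N(q_G) into its own profit: π_G = q_G(273 - 3q_G - (193 - 3q_G)/2) - 80q_G = (353/2 - (3/2)q_G)q_G - 80q_G.
Maximising: ∂π_G/∂q_G = 193/2 - 3q_G = 0, giving q_G = 193/6.
Then q_N = (193 - 3·(193/6))/6 = 193/12.
Price P = 273 - 3·(193/4) = 513/4.
Granite's profit: (513/4 - 80)·(193/6) = 1552.0417.

1552.04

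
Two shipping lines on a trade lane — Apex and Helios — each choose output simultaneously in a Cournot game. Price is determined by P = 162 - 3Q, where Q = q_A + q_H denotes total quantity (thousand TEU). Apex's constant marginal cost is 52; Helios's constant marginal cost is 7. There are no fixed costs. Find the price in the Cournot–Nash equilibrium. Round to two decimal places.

73.67

Apex's profit: π_A = (162 - 3Q)q_A - (52q_A). Setting ∂π_A/∂q_A = 0: 110 - 6q_A - 3(q_H) = 0.
Helios's first-order condition: 155 - 6q_H - 3(q_A) = 0.
Rearranging gives the reaction functions q_A = (110 - 3q_H)/6 and q_H = (155 - 3q_A)/6.
Substituting one into the other gives q_A = 65/9 and q_H = 200/9.
Total output Q = 265/9, so price P = 162 - 3·(265/9) = 221/3.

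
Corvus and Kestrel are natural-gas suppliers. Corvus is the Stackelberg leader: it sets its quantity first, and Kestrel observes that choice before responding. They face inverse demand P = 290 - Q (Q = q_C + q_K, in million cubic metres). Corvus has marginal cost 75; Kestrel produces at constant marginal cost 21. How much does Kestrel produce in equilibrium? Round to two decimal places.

Solve by backward induction. Given q_C, the follower Kestrel maximises π_K = (290 - q_C - q_K)q_K - 21q_K.
Follower FOC: 269 - q_C - 2q_K = 0, so q_K(q_C) = (269 - q_C)/2.
The leader anticipates this reaction. Substituting into P = 290 - Q gives P = 311/2 - (1/2)q_C, so π_C = (311/2 - (1/2)q_C)q_C - 75q_C.
Maximising: ∂π_C/∂q_C = 161/2 - q_C = 0, giving q_C = 161/2.
Then q_K = (269 - 161/2)/2 = 377/4.

94.25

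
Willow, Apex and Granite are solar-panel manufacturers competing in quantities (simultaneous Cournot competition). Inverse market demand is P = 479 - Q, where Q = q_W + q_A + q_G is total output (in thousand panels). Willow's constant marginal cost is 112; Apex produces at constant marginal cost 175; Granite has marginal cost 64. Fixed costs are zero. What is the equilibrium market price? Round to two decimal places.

207.50

Willow's profit: π_W = (479 - Q)q_W - (112q_W). Setting ∂π_W/∂q_W = 0: 367 - 2q_W - (q_A + q_G) = 0.
Apex's first-order condition: 304 - 2q_A - (q_W + q_G) = 0.
Granite's profit: π_G = (479 - Q)q_G - (64q_G). Setting ∂π_G/∂q_G = 0: 415 - 2q_G - (q_W + q_A) = 0.
Adding the 3 first-order conditions: 1086 − 4Q = 0, so Q = 543/2.
Back-substituting: q_W = (367 − 543/2) = 191/2, q_A = (304 − 543/2) = 65/2, q_G = (415 − 543/2) = 287/2.
Total output Q = 543/2, so price P = 479 - 543/2 = 415/2.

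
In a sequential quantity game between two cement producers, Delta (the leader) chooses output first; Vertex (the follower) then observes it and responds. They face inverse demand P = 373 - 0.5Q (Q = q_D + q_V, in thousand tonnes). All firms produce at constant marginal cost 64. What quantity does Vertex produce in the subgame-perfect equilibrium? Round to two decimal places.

154.50

Solve by backward induction. Given q_D, the follower Vertex maximises π_V = (373 - (1/2)q_D - (1/2)q_V)q_V - 64q_V.
Setting the follower's marginal profit to zero, 309 - (1/2)q_D - q_V = 0, i.e. q_V = (309 - (1/2)q_D).
Delta substitutes q_V(q_D) into its own profit: π_D = q_D(373 - (1/2)q_D - (309 - (1/2)q_D)/2) - 64q_D = (437/2 - (1/4)q_D)q_D - 64q_D.
The leader's first-order condition 309/2 - (1/2)q_D = 0 yields q_D = 309.
Then q_V = (309 - (1/2)·309) = 309/2.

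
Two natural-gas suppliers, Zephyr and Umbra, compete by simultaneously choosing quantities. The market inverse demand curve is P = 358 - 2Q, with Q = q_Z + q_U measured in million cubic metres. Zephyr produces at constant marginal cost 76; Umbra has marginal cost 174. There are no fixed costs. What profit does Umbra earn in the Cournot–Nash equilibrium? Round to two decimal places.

Zephyr's profit: π_Z = (358 - 2Q)q_Z - (76q_Z). Setting ∂π_Z/∂q_Z = 0: 282 - 4q_Z - 2(q_U) = 0.
Umbra's first-order condition: 184 - 4q_U - 2(q_Z) = 0.
Best responses: q_Z = (282 - 2q_U)/4, q_U = (184 - 2q_Z)/4.
Substituting one into the other gives q_Z = 190/3 and q_U = 43/3.
Price P = 358 - 2·(233/3) = 608/3.
Umbra's profit: (608/3 - 174)·(43/3) = 410.8889.

410.89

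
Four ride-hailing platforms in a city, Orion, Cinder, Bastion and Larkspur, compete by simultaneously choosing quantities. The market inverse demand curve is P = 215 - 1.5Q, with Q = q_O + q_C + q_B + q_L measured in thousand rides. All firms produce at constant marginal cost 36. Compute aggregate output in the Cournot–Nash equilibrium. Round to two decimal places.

Each firm earns π_i = (215 - 1.5Q)q_i - 36q_i.
First-order condition (treating rivals' output as given): 179 - 3q_i - (3/2)·Σ_{j≠i} q_j = 0.
With identical firms every q_j equals q_i, so Σ_{j≠i} q_j = 3q_i and 179 = (15/2)q_i, giving q_i = 358/15.
Total output Q = 358/15 + 358/15 + 358/15 + 358/15 = 1432/15.

95.47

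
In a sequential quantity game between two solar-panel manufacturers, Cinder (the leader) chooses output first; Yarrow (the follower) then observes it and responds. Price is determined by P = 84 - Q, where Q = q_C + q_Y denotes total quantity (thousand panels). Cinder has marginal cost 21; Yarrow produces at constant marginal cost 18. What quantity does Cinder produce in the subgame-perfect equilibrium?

30

Solve by backward induction. Given q_C, the follower Yarrow maximises π_Y = (84 - q_C - q_Y)q_Y - 18q_Y.
∂π_Y/∂q_Y = 66 - q_C - 2q_Y = 0 gives the reaction function q_Y = (66 - q_C)/2.
The leader anticipates this reaction. Substituting into P = 84 - Q gives P = 51 - (1/2)q_C, so π_C = (51 - (1/2)q_C)q_C - 21q_C.
The leader's first-order condition 30 - q_C = 0 yields q_C = 30.
Then q_Y = (66 - 30)/2 = 18.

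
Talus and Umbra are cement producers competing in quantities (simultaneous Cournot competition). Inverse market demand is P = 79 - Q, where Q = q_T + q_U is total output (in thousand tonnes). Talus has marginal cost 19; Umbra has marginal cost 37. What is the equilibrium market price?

Talus's profit: π_T = (79 - Q)q_T - (19q_T). Setting ∂π_T/∂q_T = 0: 60 - 2q_T - (q_U) = 0.
Umbra's first-order condition: 42 - 2q_U - (q_T) = 0.
So q_T = (60 - q_U)/2 and q_U = (42 - q_T)/2.
Solving the pair: q_T = 26, q_U = 8.
Total output Q = 34, so price P = 79 - 34 = 45.

45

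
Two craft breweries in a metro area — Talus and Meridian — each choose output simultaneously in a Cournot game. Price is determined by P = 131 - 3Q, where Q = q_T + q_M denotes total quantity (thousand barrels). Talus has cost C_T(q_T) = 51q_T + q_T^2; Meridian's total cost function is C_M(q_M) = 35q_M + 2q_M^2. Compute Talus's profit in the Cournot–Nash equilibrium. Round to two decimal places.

Talus's profit: π_T = (131 - 3Q)q_T - (51q_T + q_T²). Setting ∂π_T/∂q_T = 0: 80 - 8q_T - 3(q_M) = 0.
Meridian's first-order condition: 96 - 10q_M - 3(q_T) = 0.
Best responses: q_T = (80 - 3q_M)/8, q_M = (96 - 3q_T)/10.
Solving the pair: q_T = 512/71, q_M = 528/71.
Price P = 131 - 3·(1040/71) = 87.0563.
Talus's profit: 87.0563·(512/71) - 51·(512/71) - (512/71)² = 208.0095.

208.01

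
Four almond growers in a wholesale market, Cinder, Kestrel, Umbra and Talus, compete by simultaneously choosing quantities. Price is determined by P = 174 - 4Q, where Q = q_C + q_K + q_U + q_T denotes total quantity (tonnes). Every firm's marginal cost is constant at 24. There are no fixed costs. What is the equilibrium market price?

54

Each firm earns π_i = (174 - 4Q)q_i - 24q_i.
First-order condition (treating rivals' output as given): 150 - 8q_i - 4·Σ_{j≠i} q_j = 0.
By symmetry each firm produces the same amount; substituting Σ_{j≠i} q_j = 3q_i yields q_i = 150/20 = 15/2.
Total output Q = 30, so price P = 174 - 4·30 = 54.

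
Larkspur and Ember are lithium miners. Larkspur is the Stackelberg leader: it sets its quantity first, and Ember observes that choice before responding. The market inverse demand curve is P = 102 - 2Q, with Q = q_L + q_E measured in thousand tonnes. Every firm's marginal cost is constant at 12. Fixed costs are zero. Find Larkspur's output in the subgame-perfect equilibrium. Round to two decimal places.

The follower Ember best-responds to any q_L: π_E = (102 - 2Q)q_E - 12q_E.
Setting the follower's marginal profit to zero, 90 - 2q_L - 4q_E = 0, i.e. q_E = (90 - 2q_L)/4.
Larkspur substitutes q_E(q_L) into its own profit: π_L = q_L(102 - 2q_L - (90 - 2q_L)/2) - 12q_L = (57 - q_L)q_L - 12q_L.
Leader FOC: 45 - 2q_L = 0, so q_L = 45/2.
Then q_E = (90 - 2·(45/2))/4 = 45/4.

22.50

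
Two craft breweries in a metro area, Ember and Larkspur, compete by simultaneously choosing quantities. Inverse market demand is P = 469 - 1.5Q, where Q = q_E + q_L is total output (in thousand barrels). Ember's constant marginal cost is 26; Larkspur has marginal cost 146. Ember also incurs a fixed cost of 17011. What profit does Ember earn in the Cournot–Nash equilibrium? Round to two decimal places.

Ember's profit: π_E = (469 - 1.5Q)q_E - (26q_E). Setting ∂π_E/∂q_E = 0: 443 - 3q_E - (3/2)(q_L) = 0.
Larkspur's first-order condition: 323 - 3q_L - (3/2)(q_E) = 0.
Best responses: q_E = (443 - (3/2)q_L)/3, q_L = (323 - (3/2)q_E)/3.
Substituting one into the other gives q_E = 1126/9 and q_L = 406/9.
Price P = 469 - (3/2)·(1532/9) = 641/3.
Ember's profit: (641/3 - 26)·(1126/9) - 17011 = 6468.1852.

6468.19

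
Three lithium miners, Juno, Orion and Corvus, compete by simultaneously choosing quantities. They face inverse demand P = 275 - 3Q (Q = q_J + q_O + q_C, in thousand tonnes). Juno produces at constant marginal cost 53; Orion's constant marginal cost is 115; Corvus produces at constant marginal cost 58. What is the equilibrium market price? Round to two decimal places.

125.25

Juno's profit: π_J = (275 - 3Q)q_J - (53q_J). Setting ∂π_J/∂q_J = 0: 222 - 6q_J - 3(q_O + q_C) = 0.
Orion's first-order condition: 160 - 6q_O - 3(q_J + q_C) = 0.
Corvus's first-order condition: 217 - 6q_C - 3(q_J + q_O) = 0.
Summing all 3 equations gives 599 − 12Q = 0, hence Q = 599/12.
Back-substituting: q_J = (222 − 599/4)/3 = 289/12, q_O = (160 − 599/4)/3 = 41/12, q_C = (217 − 599/4)/3 = 269/12.
Total output Q = 599/12, so price P = 275 - 3·(599/12) = 501/4.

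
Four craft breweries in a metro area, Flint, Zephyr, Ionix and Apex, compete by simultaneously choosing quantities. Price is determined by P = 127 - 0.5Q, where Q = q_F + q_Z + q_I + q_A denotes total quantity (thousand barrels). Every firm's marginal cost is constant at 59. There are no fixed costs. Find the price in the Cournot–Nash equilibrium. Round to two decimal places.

Each firm earns π_i = (127 - 0.5Q)q_i - 59q_i.
Setting ∂π_i/∂q_i = 0 with rivals' quantities fixed: 68 - q_i - (1/2)·Σ_{j≠i} q_j = 0.
By symmetry each firm produces the same amount; substituting Σ_{j≠i} q_j = 3q_i yields q_i = 68/(5/2) = 136/5.
Total output Q = 544/5, so price P = 127 - (1/2)·(544/5) = 363/5.

72.60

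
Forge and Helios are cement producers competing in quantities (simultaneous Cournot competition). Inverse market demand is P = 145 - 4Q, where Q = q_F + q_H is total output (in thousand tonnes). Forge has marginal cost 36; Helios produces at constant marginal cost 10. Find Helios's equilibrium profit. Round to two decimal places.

720.03

Forge's profit: π_F = (145 - 4Q)q_F - (36q_F). Setting ∂π_F/∂q_F = 0: 109 - 8q_F - 4(q_H) = 0.
Helios's profit: π_H = (145 - 4Q)q_H - (10q_H). Setting ∂π_H/∂q_H = 0: 135 - 8q_H - 4(q_F) = 0.
So q_F = (109 - 4q_H)/8 and q_H = (135 - 4q_F)/8.
Solving the pair: q_F = 83/12, q_H = 161/12.
Price P = 145 - 4·(61/3) = 191/3.
Helios's profit: (191/3 - 10)·(161/12) = 720.0278.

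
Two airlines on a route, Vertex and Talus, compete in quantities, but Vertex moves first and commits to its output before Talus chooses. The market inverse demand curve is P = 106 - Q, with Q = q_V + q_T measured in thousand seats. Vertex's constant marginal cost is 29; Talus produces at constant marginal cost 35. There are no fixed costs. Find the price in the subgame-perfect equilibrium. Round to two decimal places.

49.75

Solve by backward induction. Given q_V, the follower Talus maximises π_T = (106 - q_V - q_T)q_T - 35q_T.
Setting the follower's marginal profit to zero, 71 - q_V - 2q_T = 0, i.e. q_T = (71 - q_V)/2.
The leader anticipates this reaction. Substituting into P = 106 - Q gives P = 141/2 - (1/2)q_V, so π_V = (141/2 - (1/2)q_V)q_V - 29q_V.
The leader's first-order condition 83/2 - q_V = 0 yields q_V = 83/2.
Then q_T = (71 - 83/2)/2 = 59/4.
Total output Q = 225/4, so price P = 106 - 225/4 = 199/4.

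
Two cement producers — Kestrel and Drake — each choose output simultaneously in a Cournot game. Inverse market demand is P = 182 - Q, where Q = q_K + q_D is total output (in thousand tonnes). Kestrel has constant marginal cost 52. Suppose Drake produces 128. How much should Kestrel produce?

With the rival's output fixed at 128, Kestrel's profit is π_K = (182 - 128 - q_K)q_K - (52q_K) = (54 - q_K)q_K - (52q_K).
∂π_K/∂q_K = 2 - 2q_K = 0, so q_K = 1.

1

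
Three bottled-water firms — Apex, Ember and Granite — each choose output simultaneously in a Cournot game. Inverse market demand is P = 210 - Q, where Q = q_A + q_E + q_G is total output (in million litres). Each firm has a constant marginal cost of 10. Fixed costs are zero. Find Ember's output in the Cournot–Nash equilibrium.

A representative firm's profit is π_i = q_i(210 - Q) - 10q_i.
First-order condition (treating rivals' output as given): 200 - 2q_i - Σ_{j≠i} q_j = 0.
With identical firms every q_j equals q_i, so Σ_{j≠i} q_j = 2q_i and 200 = 4q_i, giving q_i = 50.

50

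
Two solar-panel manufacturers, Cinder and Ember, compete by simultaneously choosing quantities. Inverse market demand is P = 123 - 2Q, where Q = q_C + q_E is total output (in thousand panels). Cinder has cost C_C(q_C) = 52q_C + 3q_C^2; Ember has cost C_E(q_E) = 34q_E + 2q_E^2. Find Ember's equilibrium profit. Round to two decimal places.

Cinder's profit: π_C = (123 - 2Q)q_C - (52q_C + 3q_C²). Setting ∂π_C/∂q_C = 0: 71 - 10q_C - 2(q_E) = 0.
Ember's first-order condition: 89 - 8q_E - 2(q_C) = 0.
So q_C = (71 - 2q_E)/10 and q_E = (89 - 2q_C)/8.
Solving the pair: q_C = 195/38, q_E = 187/19.
Price P = 123 - 2·(569/38) = 1768/19.
Ember's profit: (1768/19)·(187/19) - 34·(187/19) - 2(187/19)² = 387.4681.

387.47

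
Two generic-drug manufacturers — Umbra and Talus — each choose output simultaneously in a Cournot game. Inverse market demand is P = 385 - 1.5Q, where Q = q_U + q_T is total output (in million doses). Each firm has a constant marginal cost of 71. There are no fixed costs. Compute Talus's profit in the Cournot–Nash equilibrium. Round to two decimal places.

7303.41

Each firm earns π_i = (385 - 1.5Q)q_i - 71q_i.
First-order condition (treating rivals' output as given): 314 - 3q_i - (3/2)q_j = 0.
With identical firms every q_j equals q_i, so q_j = q_i and 314 = (9/2)q_i, giving q_i = 628/9.
Price P = 385 - (3/2)·(1256/9) = 527/3.
Talus's profit: (527/3 - 71)·(628/9) = 7303.4074.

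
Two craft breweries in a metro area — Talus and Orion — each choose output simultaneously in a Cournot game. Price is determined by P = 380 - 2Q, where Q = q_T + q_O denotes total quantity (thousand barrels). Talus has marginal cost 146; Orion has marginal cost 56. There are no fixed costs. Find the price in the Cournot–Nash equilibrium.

Talus's profit: π_T = (380 - 2Q)q_T - (146q_T). Setting ∂π_T/∂q_T = 0: 234 - 4q_T - 2(q_O) = 0.
Orion's profit: π_O = (380 - 2Q)q_O - (56q_O). Setting ∂π_O/∂q_O = 0: 324 - 4q_O - 2(q_T) = 0.
Best responses: q_T = (234 - 2q_O)/4, q_O = (324 - 2q_T)/4.
Solving the pair: q_T = 24, q_O = 69.
Total output Q = 93, so price P = 380 - 2·93 = 194.

194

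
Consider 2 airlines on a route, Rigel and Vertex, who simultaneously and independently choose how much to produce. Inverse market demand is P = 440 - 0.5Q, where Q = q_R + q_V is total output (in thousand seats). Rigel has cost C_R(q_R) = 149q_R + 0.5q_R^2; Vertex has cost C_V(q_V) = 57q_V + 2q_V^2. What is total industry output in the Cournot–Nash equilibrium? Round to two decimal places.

193.23

Rigel's profit: π_R = (440 - 0.5Q)q_R - (149q_R + (1/2)q_R²). Setting ∂π_R/∂q_R = 0: 291 - 2q_R - (1/2)(q_V) = 0.
Vertex's first-order condition: 383 - 5q_V - (1/2)(q_R) = 0.
So q_R = (291 - (1/2)q_V)/2 and q_V = (383 - (1/2)q_R)/5.
Solving the pair: q_R = 129.5897, q_V = 63.6410.
Total output Q = 129.5897 + 63.6410 = 193.2308.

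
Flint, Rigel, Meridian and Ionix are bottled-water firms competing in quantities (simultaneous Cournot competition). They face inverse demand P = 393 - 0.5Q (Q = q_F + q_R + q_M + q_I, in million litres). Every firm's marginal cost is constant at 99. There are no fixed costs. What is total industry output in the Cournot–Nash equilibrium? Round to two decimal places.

470.40

A representative firm's profit is π_i = q_i(393 - 0.5Q) - 99q_i.
First-order condition (treating rivals' output as given): 294 - q_i - (1/2)·Σ_{j≠i} q_j = 0.
With identical firms every q_j equals q_i, so Σ_{j≠i} q_j = 3q_i and 294 = (5/2)q_i, giving q_i = 588/5.
Total output Q = 588/5 + 588/5 + 588/5 + 588/5 = 470.4000.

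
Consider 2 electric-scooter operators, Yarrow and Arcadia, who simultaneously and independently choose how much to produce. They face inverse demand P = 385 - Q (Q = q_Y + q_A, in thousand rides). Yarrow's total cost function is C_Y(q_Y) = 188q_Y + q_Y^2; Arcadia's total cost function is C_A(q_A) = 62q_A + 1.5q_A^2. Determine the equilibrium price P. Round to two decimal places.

292.53

Yarrow's profit: π_Y = (385 - Q)q_Y - (188q_Y + q_Y²). Setting ∂π_Y/∂q_Y = 0: 197 - 4q_Y - (q_A) = 0.
Arcadia's profit: π_A = (385 - Q)q_A - (62q_A + (3/2)q_A²). Setting ∂π_A/∂q_A = 0: 323 - 5q_A - (q_Y) = 0.
So q_Y = (197 - q_A)/4 and q_A = (323 - q_Y)/5.
Substituting one into the other gives q_Y = 662/19 and q_A = 1095/19.
Total output Q = 1757/19, so price P = 385 - 1757/19 = 292.5263.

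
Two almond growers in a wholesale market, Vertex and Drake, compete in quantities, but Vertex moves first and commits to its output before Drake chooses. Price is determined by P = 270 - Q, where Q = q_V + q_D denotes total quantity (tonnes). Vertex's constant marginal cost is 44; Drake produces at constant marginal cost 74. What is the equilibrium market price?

The follower Drake best-responds to any q_V: π_D = (270 - Q)q_D - 74q_D.
Setting the follower's marginal profit to zero, 196 - q_V - 2q_D = 0, i.e. q_D = (196 - q_V)/2.
The leader anticipates this reaction. Substituting into P = 270 - Q gives P = 172 - (1/2)q_V, so π_V = (172 - (1/2)q_V)q_V - 44q_V.
Maximising: ∂π_V/∂q_V = 128 - q_V = 0, giving q_V = 128.
Then q_D = (196 - 128)/2 = 34.
Total output Q = 162, so price P = 270 - 162 = 108.

108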